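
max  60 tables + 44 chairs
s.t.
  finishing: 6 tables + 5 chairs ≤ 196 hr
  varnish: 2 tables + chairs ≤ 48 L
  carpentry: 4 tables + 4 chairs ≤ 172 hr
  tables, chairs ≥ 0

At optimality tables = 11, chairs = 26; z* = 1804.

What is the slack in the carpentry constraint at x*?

24

carpentry used = 4·11 + 4·26 = 148; slack = 172 − 148 = 24.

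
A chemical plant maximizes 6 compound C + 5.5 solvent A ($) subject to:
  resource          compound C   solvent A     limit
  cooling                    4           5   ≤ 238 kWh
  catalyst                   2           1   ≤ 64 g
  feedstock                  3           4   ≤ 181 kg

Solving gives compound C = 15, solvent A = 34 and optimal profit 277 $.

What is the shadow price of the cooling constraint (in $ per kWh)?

0

Check each constraint at x*: cooling 230/238 (slack 8); catalyst 64/64 (tight); feedstock 181/181 (tight).
By complementary slackness, y = 0 for the non-binding constraint.
From A_Bᵀ y = c: 2·y_catalyst + 3·y_feedstock = 6; 1·y_catalyst + 4·y_feedstock = 5.5.
This yields shadow prices y_catalyst = 1.5, y_feedstock = 1.
Shadow price of cooling = 0.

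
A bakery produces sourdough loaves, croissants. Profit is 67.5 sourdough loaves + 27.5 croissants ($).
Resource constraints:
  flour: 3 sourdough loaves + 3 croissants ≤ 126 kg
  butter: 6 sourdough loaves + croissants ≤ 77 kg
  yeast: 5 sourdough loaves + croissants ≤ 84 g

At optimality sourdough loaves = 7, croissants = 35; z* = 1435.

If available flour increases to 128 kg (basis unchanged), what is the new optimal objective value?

1448

At the optimum: flour uses 126 of 126 (binding); butter uses 77 of 77 (binding); yeast uses 70 of 84 (slack = 14).
By complementary slackness, y = 0 for the non-binding constraint.
Dual feasibility on the basic columns requires 3·y_flour + 6·y_butter = 67.5, 3·y_flour + 1·y_butter = 27.5.
→ y_flour = 6.5 and y_butter = 8.
Δz = y_flour·Δb = 6.5 × (2) = 13, so new z* = 1435 + 13 = 1448.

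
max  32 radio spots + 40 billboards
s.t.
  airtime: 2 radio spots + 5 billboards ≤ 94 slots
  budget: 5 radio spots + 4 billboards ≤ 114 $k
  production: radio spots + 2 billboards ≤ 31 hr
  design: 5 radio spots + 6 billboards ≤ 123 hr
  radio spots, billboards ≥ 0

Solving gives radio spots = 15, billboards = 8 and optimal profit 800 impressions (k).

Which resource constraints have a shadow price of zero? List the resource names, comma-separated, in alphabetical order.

airtime, budget

airtime: 70/94 (slack 24)
budget: 107/114 (slack 7)
production: 31/31 (binding)
design: 123/123 (binding)
By complementary slackness, a constraint with positive slack has shadow price 0 → airtime, budget.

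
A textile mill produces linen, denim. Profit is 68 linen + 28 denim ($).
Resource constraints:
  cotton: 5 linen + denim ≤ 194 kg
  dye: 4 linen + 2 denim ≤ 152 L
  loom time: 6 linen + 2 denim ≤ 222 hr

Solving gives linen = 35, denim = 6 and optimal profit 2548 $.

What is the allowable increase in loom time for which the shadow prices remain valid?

Binding constraints: dye, loom time. The basis is B = [[4,2],[6,2]] with det -4.
Per unit increase in loom time, x* moves by d = (0.5, -1).
The basis stays optimal until denim reaches 0; allowable increase = 6 hr.

6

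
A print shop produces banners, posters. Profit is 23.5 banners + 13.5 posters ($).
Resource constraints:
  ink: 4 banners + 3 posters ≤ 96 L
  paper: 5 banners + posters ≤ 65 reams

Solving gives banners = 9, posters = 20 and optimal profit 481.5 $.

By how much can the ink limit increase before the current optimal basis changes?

Binding constraints: ink, paper. The basis is B = [[4,3],[5,1]] with det -11.
Per unit increase in ink, x* moves by d = (-0.0909, 0.4545).
The basis stays optimal until banners reaches 0; allowable increase = 99 L.

99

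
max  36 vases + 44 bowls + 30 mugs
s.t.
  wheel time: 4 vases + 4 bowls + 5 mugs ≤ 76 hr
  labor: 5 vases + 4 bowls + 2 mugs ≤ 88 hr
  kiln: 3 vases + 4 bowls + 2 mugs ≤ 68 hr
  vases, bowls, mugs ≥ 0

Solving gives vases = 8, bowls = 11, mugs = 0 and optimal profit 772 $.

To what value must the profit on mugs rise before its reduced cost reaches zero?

31

Check each constraint at x*: wheel time 76/76 (tight); labor 84/88 (slack 4); kiln 68/68 (tight).
By complementary slackness, y = 0 for the non-binding constraint.
The binding rows give the dual system: 4·y_wheel time + 3·y_kiln = 36 and 4·y_wheel time + 4·y_kiln = 44.
→ y_wheel time = 3 and y_kiln = 8.
mugs enters the basis when its profit ≥ yᵀa₃ = 3·5 + 8·2 = 31.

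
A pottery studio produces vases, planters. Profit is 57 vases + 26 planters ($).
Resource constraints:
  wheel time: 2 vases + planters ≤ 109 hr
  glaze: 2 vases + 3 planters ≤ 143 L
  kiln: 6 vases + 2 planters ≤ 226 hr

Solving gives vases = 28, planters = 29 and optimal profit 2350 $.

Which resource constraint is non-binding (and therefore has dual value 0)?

wheel time

wheel time: 85/109 (slack 24)
glaze: 143/143 (binding)
kiln: 226/226 (binding)
By complementary slackness, a constraint with positive slack has shadow price 0 → wheel time.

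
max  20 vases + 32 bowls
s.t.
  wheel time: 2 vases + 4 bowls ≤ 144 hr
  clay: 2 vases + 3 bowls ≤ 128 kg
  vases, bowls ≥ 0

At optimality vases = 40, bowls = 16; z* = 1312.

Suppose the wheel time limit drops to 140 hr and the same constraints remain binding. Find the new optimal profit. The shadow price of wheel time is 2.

Δb = -4, so new z* = 1312 + (2)·(-4) = 1312 − 8 = 1304.

1304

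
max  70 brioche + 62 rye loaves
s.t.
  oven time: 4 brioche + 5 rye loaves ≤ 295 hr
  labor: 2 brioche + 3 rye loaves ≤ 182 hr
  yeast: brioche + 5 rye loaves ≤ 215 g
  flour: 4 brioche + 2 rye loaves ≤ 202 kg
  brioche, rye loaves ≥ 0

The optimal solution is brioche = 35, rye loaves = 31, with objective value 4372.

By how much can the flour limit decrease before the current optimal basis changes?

Binding constraints: oven time, flour. The basis is B = [[4,5],[4,2]] with det -12.
Per unit decrease in flour, x* moves by d = (-0.4167, 0.3333).
The basis stays optimal until yeast becomes binding; allowable decrease = 20 kg.

20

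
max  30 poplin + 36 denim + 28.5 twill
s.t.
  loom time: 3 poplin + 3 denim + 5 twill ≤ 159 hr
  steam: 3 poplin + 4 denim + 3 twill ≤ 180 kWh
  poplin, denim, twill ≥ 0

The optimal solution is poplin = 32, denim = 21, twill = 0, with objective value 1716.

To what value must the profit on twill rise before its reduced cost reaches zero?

At the optimum: loom time uses 159 of 159 (binding); steam uses 180 of 180 (binding).
From A_Bᵀ y = c: 3·y_loom time + 3·y_steam = 30; 3·y_loom time + 4·y_steam = 36.
Solving: y_loom time = 4, y_steam = 6.
twill enters the basis when its profit ≥ yᵀa₃ = 4·5 + 6·3 = 38.

38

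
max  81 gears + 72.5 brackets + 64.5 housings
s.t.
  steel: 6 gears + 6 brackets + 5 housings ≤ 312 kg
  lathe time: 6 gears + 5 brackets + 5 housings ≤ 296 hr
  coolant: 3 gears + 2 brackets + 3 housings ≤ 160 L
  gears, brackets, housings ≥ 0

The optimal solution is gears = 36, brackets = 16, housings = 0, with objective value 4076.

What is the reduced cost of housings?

Binding: steel and lathe time. Non-binding: coolant (20 unused).
Slack constraints have shadow price 0 (complementary slackness).
From A_Bᵀ y = c: 6·y_steel + 6·y_lathe time = 81; 6·y_steel + 5·y_lathe time = 72.5.
Solving: y_steel = 5, y_lathe time = 8.5.
Reduced cost of housings: c₃ − yᵀa₃ = 64.5 − (5·5 + 8.5·5) = 64.5 − 67.5 = -3.

-3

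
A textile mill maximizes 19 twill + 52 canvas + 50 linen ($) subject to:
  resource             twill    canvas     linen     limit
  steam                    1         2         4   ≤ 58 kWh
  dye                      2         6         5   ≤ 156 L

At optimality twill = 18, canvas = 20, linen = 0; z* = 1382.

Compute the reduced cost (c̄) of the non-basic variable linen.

Both steam and dye are binding at x*.
Dual feasibility on the basic columns requires 1·y_steam + 2·y_dye = 19, 2·y_steam + 6·y_dye = 52.
→ y_steam = 5 and y_dye = 7.
Reduced cost of linen: c₃ − yᵀa₃ = 50 − (5·4 + 7·5) = 50 − 55 = -5.

-5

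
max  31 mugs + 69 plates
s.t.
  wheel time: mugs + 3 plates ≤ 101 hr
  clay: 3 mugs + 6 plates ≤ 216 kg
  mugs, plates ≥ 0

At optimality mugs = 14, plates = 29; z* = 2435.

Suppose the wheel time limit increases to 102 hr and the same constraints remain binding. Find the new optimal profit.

2442

Check each constraint at x*: wheel time 101/101 (tight); clay 216/216 (tight).
From A_Bᵀ y = c: 1·y_wheel time + 3·y_clay = 31; 3·y_wheel time + 6·y_clay = 69.
This yields shadow prices y_wheel time = 7, y_clay = 8.
Δz = y_wheel time·Δb = 7 × (1) = 7, so new z* = 2435 + 7 = 2442.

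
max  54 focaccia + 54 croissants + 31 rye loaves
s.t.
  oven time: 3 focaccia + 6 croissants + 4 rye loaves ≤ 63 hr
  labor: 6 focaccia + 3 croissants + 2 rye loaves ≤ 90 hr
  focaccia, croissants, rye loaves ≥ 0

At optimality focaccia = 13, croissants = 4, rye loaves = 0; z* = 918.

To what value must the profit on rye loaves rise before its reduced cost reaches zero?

Check each constraint at x*: oven time 63/63 (tight); labor 90/90 (tight).
Dual feasibility on the basic columns requires 3·y_oven time + 6·y_labor = 54, 6·y_oven time + 3·y_labor = 54.
→ y_oven time = 6 and y_labor = 6.
rye loaves enters the basis when its profit ≥ yᵀa₃ = 6·4 + 6·2 = 36.

36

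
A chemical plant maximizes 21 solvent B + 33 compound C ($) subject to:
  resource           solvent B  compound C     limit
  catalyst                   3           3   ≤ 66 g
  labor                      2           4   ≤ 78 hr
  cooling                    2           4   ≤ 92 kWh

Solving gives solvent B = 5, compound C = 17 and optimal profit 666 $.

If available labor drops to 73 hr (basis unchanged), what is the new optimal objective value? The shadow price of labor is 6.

Δb = -5, so new z* = 666 + (6)·(-5) = 666 − 30 = 636.

636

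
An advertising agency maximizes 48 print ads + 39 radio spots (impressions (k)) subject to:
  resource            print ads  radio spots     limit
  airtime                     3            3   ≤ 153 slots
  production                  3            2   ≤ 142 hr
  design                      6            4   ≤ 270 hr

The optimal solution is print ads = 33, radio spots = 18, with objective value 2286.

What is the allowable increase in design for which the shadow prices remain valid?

14

Binding constraints: airtime, design. The basis is B = [[3,3],[6,4]] with det -6.
Per unit increase in design, x* moves by d = (0.5, -0.5).
The basis stays optimal until production becomes binding; allowable increase = 14 hr.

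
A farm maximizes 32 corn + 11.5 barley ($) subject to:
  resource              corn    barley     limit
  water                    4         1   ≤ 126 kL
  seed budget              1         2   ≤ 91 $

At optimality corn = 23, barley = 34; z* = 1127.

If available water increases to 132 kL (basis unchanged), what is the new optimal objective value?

Check each constraint at x*: water 126/126 (tight); seed budget 91/91 (tight).
The binding rows give the dual system: 4·y_water + 1·y_seed budget = 32 and 1·y_water + 2·y_seed budget = 11.5.
Solving: y_water = 7.5, y_seed budget = 2.
Δz = y_water·Δb = 7.5 × (6) = 45, so new z* = 1127 + 45 = 1172.

1172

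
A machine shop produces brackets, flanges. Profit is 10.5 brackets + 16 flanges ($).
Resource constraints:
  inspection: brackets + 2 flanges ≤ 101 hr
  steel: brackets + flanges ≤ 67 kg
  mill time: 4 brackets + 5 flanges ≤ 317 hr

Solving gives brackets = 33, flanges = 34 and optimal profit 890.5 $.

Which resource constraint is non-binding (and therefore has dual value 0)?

inspection: 101/101 (binding)
steel: 67/67 (binding)
mill time: 302/317 (slack 15)
By complementary slackness, a constraint with positive slack has shadow price 0 → mill time.

mill time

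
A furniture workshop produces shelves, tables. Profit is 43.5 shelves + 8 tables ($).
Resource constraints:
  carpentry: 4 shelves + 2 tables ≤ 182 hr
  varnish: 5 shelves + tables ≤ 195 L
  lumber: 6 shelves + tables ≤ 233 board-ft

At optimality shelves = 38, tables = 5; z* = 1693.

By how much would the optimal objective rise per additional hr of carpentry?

0

At the optimum: carpentry uses 162 of 182 (slack = 20); varnish uses 195 of 195 (binding); lumber uses 233 of 233 (binding).
Since carpentry is not tight, its dual is 0.
From A_Bᵀ y = c: 5·y_varnish + 6·y_lumber = 43.5; 1·y_varnish + 1·y_lumber = 8.
→ y_varnish = 4.5 and y_lumber = 3.5.
Shadow price of carpentry = 0.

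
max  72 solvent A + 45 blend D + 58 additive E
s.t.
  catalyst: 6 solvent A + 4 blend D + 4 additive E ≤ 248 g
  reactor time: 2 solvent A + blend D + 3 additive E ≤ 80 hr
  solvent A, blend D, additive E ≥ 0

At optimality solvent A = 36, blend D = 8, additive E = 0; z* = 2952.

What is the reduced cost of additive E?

At the optimum: catalyst uses 248 of 248 (binding); reactor time uses 80 of 80 (binding).
From A_Bᵀ y = c: 6·y_catalyst + 2·y_reactor time = 72; 4·y_catalyst + 1·y_reactor time = 45.
Solving: y_catalyst = 9, y_reactor time = 9.
Reduced cost of additive E: c₃ − yᵀa₃ = 58 − (9·4 + 9·3) = 58 − 63 = -5.

-5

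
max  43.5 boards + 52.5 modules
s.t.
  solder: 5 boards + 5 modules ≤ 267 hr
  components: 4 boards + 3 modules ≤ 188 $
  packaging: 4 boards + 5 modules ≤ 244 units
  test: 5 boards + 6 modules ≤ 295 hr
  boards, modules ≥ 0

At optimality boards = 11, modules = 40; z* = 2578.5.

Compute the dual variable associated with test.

Check each constraint at x*: solder 255/267 (slack 12); components 164/188 (slack 24); packaging 244/244 (tight); test 295/295 (tight).
Since solder, components are not tight, their duals are 0.
Dual feasibility on the basic columns requires 4·y_packaging + 5·y_test = 43.5, 5·y_packaging + 6·y_test = 52.5.
This yields shadow prices y_packaging = 1.5, y_test = 7.5.
Shadow price of test = 7.5.

7.5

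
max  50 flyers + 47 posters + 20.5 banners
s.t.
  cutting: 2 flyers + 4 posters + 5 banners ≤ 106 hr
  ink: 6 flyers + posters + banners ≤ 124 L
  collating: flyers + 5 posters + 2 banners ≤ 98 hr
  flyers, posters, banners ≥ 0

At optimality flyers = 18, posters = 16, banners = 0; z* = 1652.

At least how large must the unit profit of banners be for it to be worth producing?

At the optimum: cutting uses 100 of 106 (slack = 6); ink uses 124 of 124 (binding); collating uses 98 of 98 (binding).
Slack constraints have shadow price 0 (complementary slackness).
From A_Bᵀ y = c: 6·y_ink + 1·y_collating = 50; 1·y_ink + 5·y_collating = 47.
Solving: y_ink = 7, y_collating = 8.
banners enters the basis when its profit ≥ yᵀa₃ = 7·1 + 8·2 = 23.

23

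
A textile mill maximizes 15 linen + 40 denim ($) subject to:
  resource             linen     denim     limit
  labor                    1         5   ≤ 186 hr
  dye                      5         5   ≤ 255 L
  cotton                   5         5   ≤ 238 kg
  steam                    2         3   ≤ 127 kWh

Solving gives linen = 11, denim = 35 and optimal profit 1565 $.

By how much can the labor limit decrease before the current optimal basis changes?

Binding constraints: labor, steam. The basis is B = [[1,5],[2,3]] with det -7.
Per unit decrease in labor, x* moves by d = (0.4286, -0.2857).
The basis stays optimal until cotton becomes binding; allowable decrease = 11.2 hr.

11.2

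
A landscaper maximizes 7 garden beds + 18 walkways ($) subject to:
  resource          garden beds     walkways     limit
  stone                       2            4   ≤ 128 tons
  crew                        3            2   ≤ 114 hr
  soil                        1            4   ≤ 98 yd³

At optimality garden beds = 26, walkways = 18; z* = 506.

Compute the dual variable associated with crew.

Binding: crew and soil. Non-binding: stone (4 unused).
Slack constraints have shadow price 0 (complementary slackness).
From A_Bᵀ y = c: 3·y_crew + 1·y_soil = 7; 2·y_crew + 4·y_soil = 18.
→ y_crew = 1 and y_soil = 4.
Shadow price of crew = 1.

1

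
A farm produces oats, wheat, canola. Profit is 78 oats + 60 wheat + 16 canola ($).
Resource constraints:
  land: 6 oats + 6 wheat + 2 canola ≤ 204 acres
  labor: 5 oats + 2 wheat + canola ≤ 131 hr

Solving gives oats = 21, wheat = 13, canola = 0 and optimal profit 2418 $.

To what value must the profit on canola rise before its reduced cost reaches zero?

22

Check each constraint at x*: land 204/204 (tight); labor 131/131 (tight).
Dual feasibility on the basic columns requires 6·y_land + 5·y_labor = 78, 6·y_land + 2·y_labor = 60.
This yields shadow prices y_land = 8, y_labor = 6.
canola enters the basis when its profit ≥ yᵀa₃ = 8·2 + 6·1 = 22.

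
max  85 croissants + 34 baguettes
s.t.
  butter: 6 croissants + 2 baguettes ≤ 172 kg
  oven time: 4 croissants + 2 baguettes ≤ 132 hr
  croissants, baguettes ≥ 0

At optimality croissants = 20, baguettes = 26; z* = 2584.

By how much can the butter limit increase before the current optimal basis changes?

26

Binding constraints: butter, oven time. The basis is B = [[6,2],[4,2]] with det 4.
Per unit increase in butter, x* moves by d = (0.5, -1).
The basis stays optimal until baguettes reaches 0; allowable increase = 26 kg.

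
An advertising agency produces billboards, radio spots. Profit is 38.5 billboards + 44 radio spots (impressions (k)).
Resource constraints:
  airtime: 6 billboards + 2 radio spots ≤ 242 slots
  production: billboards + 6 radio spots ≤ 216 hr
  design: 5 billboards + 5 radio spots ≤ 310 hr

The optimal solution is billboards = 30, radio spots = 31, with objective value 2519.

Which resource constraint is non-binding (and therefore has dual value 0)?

design

airtime: 242/242 (binding)
production: 216/216 (binding)
design: 305/310 (slack 5)
By complementary slackness, a constraint with positive slack has shadow price 0 → design.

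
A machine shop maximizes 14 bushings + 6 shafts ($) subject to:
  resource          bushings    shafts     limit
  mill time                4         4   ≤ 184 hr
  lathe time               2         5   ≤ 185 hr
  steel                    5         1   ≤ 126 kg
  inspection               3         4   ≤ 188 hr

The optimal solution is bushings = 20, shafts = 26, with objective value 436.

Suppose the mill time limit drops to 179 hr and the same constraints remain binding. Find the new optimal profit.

431

At the optimum: mill time uses 184 of 184 (binding); lathe time uses 170 of 185 (slack = 15); steel uses 126 of 126 (binding); inspection uses 164 of 188 (slack = 24).
By complementary slackness, y = 0 for the non-binding constraints.
Dual feasibility on the basic columns requires 4·y_mill time + 5·y_steel = 14, 4·y_mill time + 1·y_steel = 6.
→ y_mill time = 1 and y_steel = 2.
Δz = y_mill time·Δb = 1 × (-5) = -5, so new z* = 436 − 5 = 431.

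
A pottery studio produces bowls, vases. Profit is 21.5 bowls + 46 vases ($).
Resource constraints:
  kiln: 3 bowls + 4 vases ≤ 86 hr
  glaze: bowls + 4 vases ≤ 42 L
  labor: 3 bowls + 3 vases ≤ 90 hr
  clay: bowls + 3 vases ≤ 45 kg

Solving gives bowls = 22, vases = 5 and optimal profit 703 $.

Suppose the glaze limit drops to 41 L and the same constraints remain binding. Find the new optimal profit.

696.5

Check each constraint at x*: kiln 86/86 (tight); glaze 42/42 (tight); labor 81/90 (slack 9); clay 37/45 (slack 8).
By complementary slackness, y = 0 for the non-binding constraints.
The binding rows give the dual system: 3·y_kiln + 1·y_glaze = 21.5 and 4·y_kiln + 4·y_glaze = 46.
→ y_kiln = 5 and y_glaze = 6.5.
Δz = y_glaze·Δb = 6.5 × (-1) = -6.5, so new z* = 703 − 6.5 = 696.5.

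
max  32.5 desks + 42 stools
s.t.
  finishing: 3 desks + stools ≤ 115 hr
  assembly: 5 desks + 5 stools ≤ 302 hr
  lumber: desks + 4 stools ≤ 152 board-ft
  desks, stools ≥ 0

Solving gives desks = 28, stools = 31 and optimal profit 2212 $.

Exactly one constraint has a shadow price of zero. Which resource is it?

finishing: 115/115 (binding)
assembly: 295/302 (slack 7)
lumber: 152/152 (binding)
By complementary slackness, a constraint with positive slack has shadow price 0 → assembly.

assembly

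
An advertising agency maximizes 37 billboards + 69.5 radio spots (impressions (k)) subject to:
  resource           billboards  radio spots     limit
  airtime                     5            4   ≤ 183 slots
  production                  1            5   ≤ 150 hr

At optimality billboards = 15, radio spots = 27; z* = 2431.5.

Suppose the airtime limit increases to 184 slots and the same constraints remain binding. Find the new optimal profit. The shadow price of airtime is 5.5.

Δb = 1, so new z* = 2431.5 + (5.5)·(1) = 2431.5 + 5.5 = 2437.

2437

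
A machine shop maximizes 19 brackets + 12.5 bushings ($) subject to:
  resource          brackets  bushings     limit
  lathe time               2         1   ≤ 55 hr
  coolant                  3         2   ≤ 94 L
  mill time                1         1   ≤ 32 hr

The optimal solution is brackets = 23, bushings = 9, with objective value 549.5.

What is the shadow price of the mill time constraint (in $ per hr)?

Check each constraint at x*: lathe time 55/55 (tight); coolant 87/94 (slack 7); mill time 32/32 (tight).
Slack constraints have shadow price 0 (complementary slackness).
The binding rows give the dual system: 2·y_lathe time + 1·y_mill time = 19 and 1·y_lathe time + 1·y_mill time = 12.5.
Solving: y_lathe time = 6.5, y_mill time = 6.
Shadow price of mill time = 6.

6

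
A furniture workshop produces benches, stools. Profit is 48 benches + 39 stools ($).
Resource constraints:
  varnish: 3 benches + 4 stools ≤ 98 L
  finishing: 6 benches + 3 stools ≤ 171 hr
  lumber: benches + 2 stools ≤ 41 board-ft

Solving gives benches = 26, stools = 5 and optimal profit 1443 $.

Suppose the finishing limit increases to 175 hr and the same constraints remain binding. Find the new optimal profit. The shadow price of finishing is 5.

1463

Δb = 4, so new z* = 1443 + (5)·(4) = 1443 + 20 = 1463.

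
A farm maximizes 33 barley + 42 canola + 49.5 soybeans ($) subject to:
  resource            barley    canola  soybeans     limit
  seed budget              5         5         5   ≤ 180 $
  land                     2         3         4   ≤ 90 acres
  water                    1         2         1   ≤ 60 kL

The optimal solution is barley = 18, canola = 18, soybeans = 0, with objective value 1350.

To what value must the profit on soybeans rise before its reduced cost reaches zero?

Binding: seed budget and land. Non-binding: water (6 unused).
By complementary slackness, y = 0 for the non-binding constraint.
The binding rows give the dual system: 5·y_seed budget + 2·y_land = 33 and 5·y_seed budget + 3·y_land = 42.
Solving: y_seed budget = 3, y_land = 9.
soybeans enters the basis when its profit ≥ yᵀa₃ = 3·5 + 9·4 = 51.

51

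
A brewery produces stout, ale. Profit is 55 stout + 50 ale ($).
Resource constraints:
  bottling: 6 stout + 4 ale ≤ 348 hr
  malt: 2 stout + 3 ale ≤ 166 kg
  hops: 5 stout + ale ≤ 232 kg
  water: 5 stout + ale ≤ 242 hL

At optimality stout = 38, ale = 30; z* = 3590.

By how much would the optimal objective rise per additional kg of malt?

8

At the optimum: bottling uses 348 of 348 (binding); malt uses 166 of 166 (binding); hops uses 220 of 232 (slack = 12); water uses 220 of 242 (slack = 22).
By complementary slackness, y = 0 for the non-binding constraints.
Dual feasibility on the basic columns requires 6·y_bottling + 2·y_malt = 55, 4·y_bottling + 3·y_malt = 50.
Solving: y_bottling = 6.5, y_malt = 8.
Shadow price of malt = 8.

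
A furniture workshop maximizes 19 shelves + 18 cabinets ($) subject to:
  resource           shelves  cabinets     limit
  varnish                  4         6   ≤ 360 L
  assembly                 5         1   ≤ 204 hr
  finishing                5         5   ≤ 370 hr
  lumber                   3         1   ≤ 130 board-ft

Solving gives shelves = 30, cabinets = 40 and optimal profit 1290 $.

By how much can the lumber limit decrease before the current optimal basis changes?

70

Binding constraints: varnish, lumber. The basis is B = [[4,6],[3,1]] with det -14.
Per unit decrease in lumber, x* moves by d = (-0.4286, 0.2857).
The basis stays optimal until shelves reaches 0; allowable decrease = 70 board-ft.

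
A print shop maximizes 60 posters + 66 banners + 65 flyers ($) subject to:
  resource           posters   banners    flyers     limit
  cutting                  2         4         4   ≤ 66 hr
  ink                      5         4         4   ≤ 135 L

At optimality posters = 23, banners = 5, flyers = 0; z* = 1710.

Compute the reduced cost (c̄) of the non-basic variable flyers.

Check each constraint at x*: cutting 66/66 (tight); ink 135/135 (tight).
Dual feasibility on the basic columns requires 2·y_cutting + 5·y_ink = 60, 4·y_cutting + 4·y_ink = 66.
This yields shadow prices y_cutting = 7.5, y_ink = 9.
Reduced cost of flyers: c₃ − yᵀa₃ = 65 − (7.5·4 + 9·4) = 65 − 66 = -1.

-1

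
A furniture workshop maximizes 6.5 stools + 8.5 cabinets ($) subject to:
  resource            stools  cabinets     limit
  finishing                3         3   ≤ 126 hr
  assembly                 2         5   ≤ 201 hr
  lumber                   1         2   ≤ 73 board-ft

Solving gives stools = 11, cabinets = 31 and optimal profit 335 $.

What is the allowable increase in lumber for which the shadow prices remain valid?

8

Binding constraints: finishing, lumber. The basis is B = [[3,3],[1,2]] with det 3.
Per unit increase in lumber, x* moves by d = (-1, 1).
The basis stays optimal until assembly becomes binding; allowable increase = 8 board-ft.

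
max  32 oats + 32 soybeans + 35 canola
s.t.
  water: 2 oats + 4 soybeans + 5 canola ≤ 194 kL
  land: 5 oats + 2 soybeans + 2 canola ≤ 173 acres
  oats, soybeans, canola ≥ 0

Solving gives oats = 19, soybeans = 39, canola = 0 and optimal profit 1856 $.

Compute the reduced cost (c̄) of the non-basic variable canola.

-3

Both water and land are binding at x*.
Dual feasibility on the basic columns requires 2·y_water + 5·y_land = 32, 4·y_water + 2·y_land = 32.
→ y_water = 6 and y_land = 4.
Reduced cost of canola: c₃ − yᵀa₃ = 35 − (6·5 + 4·2) = 35 − 38 = -3.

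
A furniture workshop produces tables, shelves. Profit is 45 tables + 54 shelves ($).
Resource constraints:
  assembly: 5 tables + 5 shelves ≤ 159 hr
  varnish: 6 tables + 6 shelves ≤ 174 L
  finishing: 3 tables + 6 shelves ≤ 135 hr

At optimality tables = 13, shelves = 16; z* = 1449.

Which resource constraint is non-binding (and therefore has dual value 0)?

assembly: 145/159 (slack 14)
varnish: 174/174 (binding)
finishing: 135/135 (binding)
By complementary slackness, a constraint with positive slack has shadow price 0 → assembly.

assembly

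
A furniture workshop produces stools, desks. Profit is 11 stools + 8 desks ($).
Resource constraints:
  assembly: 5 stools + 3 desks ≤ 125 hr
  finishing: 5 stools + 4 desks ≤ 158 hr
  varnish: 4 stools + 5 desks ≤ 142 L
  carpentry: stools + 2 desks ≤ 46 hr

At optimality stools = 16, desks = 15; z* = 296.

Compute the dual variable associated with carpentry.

At the optimum: assembly uses 125 of 125 (binding); finishing uses 140 of 158 (slack = 18); varnish uses 139 of 142 (slack = 3); carpentry uses 46 of 46 (binding).
Slack constraints have shadow price 0 (complementary slackness).
Dual feasibility on the basic columns requires 5·y_assembly + 1·y_carpentry = 11, 3·y_assembly + 2·y_carpentry = 8.
→ y_assembly = 2 and y_carpentry = 1.
Shadow price of carpentry = 1.

1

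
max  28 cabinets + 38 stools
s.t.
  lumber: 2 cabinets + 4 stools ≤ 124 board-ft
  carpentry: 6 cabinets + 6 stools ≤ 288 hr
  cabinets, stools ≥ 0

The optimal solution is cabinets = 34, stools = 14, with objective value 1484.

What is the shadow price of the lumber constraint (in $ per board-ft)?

5

At the optimum: lumber uses 124 of 124 (binding); carpentry uses 288 of 288 (binding).
From A_Bᵀ y = c: 2·y_lumber + 6·y_carpentry = 28; 4·y_lumber + 6·y_carpentry = 38.
This yields shadow prices y_lumber = 5, y_carpentry = 3.
Shadow price of lumber = 5.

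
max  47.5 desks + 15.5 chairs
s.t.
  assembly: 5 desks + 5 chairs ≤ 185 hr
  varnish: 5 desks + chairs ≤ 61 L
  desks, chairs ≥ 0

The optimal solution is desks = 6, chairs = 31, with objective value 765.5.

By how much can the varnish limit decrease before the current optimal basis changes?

24

Binding constraints: assembly, varnish. The basis is B = [[5,5],[5,1]] with det -20.
Per unit decrease in varnish, x* moves by d = (-0.25, 0.25).
The basis stays optimal until desks reaches 0; allowable decrease = 24 L.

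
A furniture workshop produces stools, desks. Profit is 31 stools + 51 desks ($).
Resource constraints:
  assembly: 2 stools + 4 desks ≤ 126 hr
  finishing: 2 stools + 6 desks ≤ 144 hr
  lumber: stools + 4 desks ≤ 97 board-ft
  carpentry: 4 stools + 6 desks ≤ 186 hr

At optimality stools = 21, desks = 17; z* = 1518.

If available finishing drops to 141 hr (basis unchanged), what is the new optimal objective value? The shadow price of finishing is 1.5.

Δb = -3, so new z* = 1518 + (1.5)·(-3) = 1518 − 4.5 = 1513.5.

1513.5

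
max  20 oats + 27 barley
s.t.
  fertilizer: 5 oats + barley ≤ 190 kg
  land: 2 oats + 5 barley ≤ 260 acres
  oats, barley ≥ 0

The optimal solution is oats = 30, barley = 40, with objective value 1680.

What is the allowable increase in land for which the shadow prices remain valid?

690

Binding constraints: fertilizer, land. The basis is B = [[5,1],[2,5]] with det 23.
Per unit increase in land, x* moves by d = (-0.0435, 0.2174).
The basis stays optimal until oats reaches 0; allowable increase = 690 acres.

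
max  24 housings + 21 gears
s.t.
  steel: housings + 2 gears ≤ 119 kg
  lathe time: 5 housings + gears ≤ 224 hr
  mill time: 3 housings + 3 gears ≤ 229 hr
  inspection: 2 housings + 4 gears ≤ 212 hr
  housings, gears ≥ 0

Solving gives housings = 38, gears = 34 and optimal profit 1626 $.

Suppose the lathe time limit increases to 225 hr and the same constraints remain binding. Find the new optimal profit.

1629

At the optimum: steel uses 106 of 119 (slack = 13); lathe time uses 224 of 224 (binding); mill time uses 216 of 229 (slack = 13); inspection uses 212 of 212 (binding).
Since steel, mill time are not tight, their duals are 0.
From A_Bᵀ y = c: 5·y_lathe time + 2·y_inspection = 24; 1·y_lathe time + 4·y_inspection = 21.
→ y_lathe time = 3 and y_inspection = 4.5.
Δz = y_lathe time·Δb = 3 × (1) = 3, so new z* = 1626 + 3 = 1629.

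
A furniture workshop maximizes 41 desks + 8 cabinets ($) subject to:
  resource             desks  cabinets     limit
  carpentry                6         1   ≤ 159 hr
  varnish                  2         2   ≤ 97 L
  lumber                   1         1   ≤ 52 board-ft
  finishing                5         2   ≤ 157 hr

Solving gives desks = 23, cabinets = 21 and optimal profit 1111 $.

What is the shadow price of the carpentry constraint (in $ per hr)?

6

Check each constraint at x*: carpentry 159/159 (tight); varnish 88/97 (slack 9); lumber 44/52 (slack 8); finishing 157/157 (tight).
Since varnish, lumber are not tight, their duals are 0.
From A_Bᵀ y = c: 6·y_carpentry + 5·y_finishing = 41; 1·y_carpentry + 2·y_finishing = 8.
This yields shadow prices y_carpentry = 6, y_finishing = 1.
Shadow price of carpentry = 6.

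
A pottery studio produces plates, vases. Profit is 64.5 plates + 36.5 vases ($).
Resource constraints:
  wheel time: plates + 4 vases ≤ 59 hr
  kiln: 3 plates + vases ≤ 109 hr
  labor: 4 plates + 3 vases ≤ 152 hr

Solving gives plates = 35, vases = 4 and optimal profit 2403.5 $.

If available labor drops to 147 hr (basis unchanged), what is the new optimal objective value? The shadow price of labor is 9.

2358.5

Δb = -5, so new z* = 2403.5 + (9)·(-5) = 2403.5 − 45 = 2358.5.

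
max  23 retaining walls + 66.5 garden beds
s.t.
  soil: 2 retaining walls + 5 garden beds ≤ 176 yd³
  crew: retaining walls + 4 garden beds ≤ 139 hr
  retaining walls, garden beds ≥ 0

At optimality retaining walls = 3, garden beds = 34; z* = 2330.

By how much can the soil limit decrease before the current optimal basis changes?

2.25

Binding constraints: soil, crew. The basis is B = [[2,5],[1,4]] with det 3.
Per unit decrease in soil, x* moves by d = (-1.3333, 0.3333).
The basis stays optimal until retaining walls reaches 0; allowable decrease = 2.25 yd³.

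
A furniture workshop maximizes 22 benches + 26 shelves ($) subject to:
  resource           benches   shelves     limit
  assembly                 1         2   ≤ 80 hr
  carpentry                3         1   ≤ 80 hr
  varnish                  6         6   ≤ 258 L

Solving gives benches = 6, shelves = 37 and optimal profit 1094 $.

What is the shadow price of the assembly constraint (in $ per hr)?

At the optimum: assembly uses 80 of 80 (binding); carpentry uses 55 of 80 (slack = 25); varnish uses 258 of 258 (binding).
By complementary slackness, y = 0 for the non-binding constraint.
From A_Bᵀ y = c: 1·y_assembly + 6·y_varnish = 22; 2·y_assembly + 6·y_varnish = 26.
→ y_assembly = 4 and y_varnish = 3.
Shadow price of assembly = 4.

4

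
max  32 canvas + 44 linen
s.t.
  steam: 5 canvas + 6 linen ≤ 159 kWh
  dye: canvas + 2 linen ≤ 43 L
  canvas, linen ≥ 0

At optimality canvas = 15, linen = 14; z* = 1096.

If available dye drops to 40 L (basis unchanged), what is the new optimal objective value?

Check each constraint at x*: steam 159/159 (tight); dye 43/43 (tight).
The binding rows give the dual system: 5·y_steam + 1·y_dye = 32 and 6·y_steam + 2·y_dye = 44.
Solving: y_steam = 5, y_dye = 7.
Δz = y_dye·Δb = 7 × (-3) = -21, so new z* = 1096 − 21 = 1075.

1075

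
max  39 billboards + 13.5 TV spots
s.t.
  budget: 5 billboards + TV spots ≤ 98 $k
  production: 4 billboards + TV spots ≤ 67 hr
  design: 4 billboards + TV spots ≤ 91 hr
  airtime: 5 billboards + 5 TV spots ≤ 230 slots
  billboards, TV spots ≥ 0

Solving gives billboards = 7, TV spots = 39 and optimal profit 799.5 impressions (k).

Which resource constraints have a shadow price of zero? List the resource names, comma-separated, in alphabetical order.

budget: 74/98 (slack 24)
production: 67/67 (binding)
design: 67/91 (slack 24)
airtime: 230/230 (binding)
By complementary slackness, a constraint with positive slack has shadow price 0 → budget, design.

budget, design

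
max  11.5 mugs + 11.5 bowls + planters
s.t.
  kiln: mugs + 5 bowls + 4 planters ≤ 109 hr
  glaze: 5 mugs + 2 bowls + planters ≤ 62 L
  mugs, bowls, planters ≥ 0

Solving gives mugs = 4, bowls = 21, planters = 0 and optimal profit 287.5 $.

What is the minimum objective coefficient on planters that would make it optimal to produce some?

8

Both kiln and glaze are binding at x*.
Dual feasibility on the basic columns requires 1·y_kiln + 5·y_glaze = 11.5, 5·y_kiln + 2·y_glaze = 11.5.
This yields shadow prices y_kiln = 1.5, y_glaze = 2.
planters enters the basis when its profit ≥ yᵀa₃ = 1.5·4 + 2·1 = 8.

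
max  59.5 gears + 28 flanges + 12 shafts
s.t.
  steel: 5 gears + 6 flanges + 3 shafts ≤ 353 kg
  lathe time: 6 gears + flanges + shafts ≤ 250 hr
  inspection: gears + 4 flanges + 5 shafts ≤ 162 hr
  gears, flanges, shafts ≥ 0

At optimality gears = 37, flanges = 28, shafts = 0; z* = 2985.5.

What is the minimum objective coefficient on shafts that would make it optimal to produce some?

At the optimum: steel uses 353 of 353 (binding); lathe time uses 250 of 250 (binding); inspection uses 149 of 162 (slack = 13).
Slack constraints have shadow price 0 (complementary slackness).
Dual feasibility on the basic columns requires 5·y_steel + 6·y_lathe time = 59.5, 6·y_steel + 1·y_lathe time = 28.
This yields shadow prices y_steel = 3.5, y_lathe time = 7.
shafts enters the basis when its profit ≥ yᵀa₃ = 3.5·3 + 7·1 = 17.5.

17.5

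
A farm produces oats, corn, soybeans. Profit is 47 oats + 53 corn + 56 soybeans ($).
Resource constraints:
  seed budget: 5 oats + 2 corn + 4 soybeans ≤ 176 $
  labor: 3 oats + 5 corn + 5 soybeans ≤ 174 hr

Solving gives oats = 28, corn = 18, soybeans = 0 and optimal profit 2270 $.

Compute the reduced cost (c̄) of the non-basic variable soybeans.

At the optimum: seed budget uses 176 of 176 (binding); labor uses 174 of 174 (binding).
From A_Bᵀ y = c: 5·y_seed budget + 3·y_labor = 47; 2·y_seed budget + 5·y_labor = 53.
Solving: y_seed budget = 4, y_labor = 9.
Reduced cost of soybeans: c₃ − yᵀa₃ = 56 − (4·4 + 9·5) = 56 − 61 = -5.

-5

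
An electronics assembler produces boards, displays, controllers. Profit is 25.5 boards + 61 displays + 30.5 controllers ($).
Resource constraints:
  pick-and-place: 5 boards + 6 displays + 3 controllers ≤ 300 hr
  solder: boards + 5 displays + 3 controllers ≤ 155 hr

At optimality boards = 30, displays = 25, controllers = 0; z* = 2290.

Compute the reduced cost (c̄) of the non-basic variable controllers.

-4

At the optimum: pick-and-place uses 300 of 300 (binding); solder uses 155 of 155 (binding).
From A_Bᵀ y = c: 5·y_pick-and-place + 1·y_solder = 25.5; 6·y_pick-and-place + 5·y_solder = 61.
Solving: y_pick-and-place = 3.5, y_solder = 8.
Reduced cost of controllers: c₃ − yᵀa₃ = 30.5 − (3.5·3 + 8·3) = 30.5 − 34.5 = -4.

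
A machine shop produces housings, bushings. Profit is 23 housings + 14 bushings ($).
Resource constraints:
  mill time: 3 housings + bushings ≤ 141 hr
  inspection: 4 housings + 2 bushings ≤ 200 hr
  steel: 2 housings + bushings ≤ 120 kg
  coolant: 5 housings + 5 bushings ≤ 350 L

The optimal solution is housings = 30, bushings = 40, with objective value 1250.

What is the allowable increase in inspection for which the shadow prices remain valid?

11

Binding constraints: inspection, coolant. The basis is B = [[4,2],[5,5]] with det 10.
Per unit increase in inspection, x* moves by d = (0.5, -0.5).
The basis stays optimal until mill time becomes binding; allowable increase = 11 hr.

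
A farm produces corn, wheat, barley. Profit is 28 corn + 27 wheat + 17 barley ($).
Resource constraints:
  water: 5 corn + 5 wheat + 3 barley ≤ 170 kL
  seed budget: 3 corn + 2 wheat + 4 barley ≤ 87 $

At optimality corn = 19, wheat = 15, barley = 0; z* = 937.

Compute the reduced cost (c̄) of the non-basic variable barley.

Both water and seed budget are binding at x*.
The binding rows give the dual system: 5·y_water + 3·y_seed budget = 28 and 5·y_water + 2·y_seed budget = 27.
Solving: y_water = 5, y_seed budget = 1.
Reduced cost of barley: c₃ − yᵀa₃ = 17 − (5·3 + 1·4) = 17 − 19 = -2.

-2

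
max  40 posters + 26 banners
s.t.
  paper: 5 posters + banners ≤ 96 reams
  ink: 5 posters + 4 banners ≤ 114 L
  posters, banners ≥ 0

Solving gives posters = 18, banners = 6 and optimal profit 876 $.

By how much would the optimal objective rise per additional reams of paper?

At the optimum: paper uses 96 of 96 (binding); ink uses 114 of 114 (binding).
From A_Bᵀ y = c: 5·y_paper + 5·y_ink = 40; 1·y_paper + 4·y_ink = 26.
This yields shadow prices y_paper = 2, y_ink = 6.
Shadow price of paper = 2.

2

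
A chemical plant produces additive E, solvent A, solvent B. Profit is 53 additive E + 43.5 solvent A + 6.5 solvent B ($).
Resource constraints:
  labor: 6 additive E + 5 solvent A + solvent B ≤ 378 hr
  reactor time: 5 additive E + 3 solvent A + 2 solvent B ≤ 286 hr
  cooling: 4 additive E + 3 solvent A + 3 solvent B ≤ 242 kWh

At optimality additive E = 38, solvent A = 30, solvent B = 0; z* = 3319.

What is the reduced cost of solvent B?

-7

At the optimum: labor uses 378 of 378 (binding); reactor time uses 280 of 286 (slack = 6); cooling uses 242 of 242 (binding).
By complementary slackness, y = 0 for the non-binding constraint.
From A_Bᵀ y = c: 6·y_labor + 4·y_cooling = 53; 5·y_labor + 3·y_cooling = 43.5.
→ y_labor = 7.5 and y_cooling = 2.
Reduced cost of solvent B: c₃ − yᵀa₃ = 6.5 − (7.5·1 + 2·3) = 6.5 − 13.5 = -7.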